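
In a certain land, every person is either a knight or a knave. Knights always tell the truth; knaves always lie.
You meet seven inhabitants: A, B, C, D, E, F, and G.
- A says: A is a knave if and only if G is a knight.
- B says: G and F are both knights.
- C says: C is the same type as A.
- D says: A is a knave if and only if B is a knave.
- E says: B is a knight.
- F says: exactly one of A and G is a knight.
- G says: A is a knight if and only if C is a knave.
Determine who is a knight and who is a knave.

A is a knight, and the claim "A is a knave if and only if G is a knight" is indeed True.
B is a knave; "G and F are both knights" is False, as required.
C (knight): "C is the same type as A" — True. ✓
As a knave, D's statement "A is a knave if and only if B is a knave" should be False; it is.
E is a knave, so "B is a knight" must be False — and it is.
As a knight, F's statement "exactly one of A and G is a knight" should be True; it is.
G is a knave, so "A is a knight if and only if C is a knave" must be False — and it is.

A is a knight, B is a knave, C is a knight, D is a knave, E is a knave, F is a knight, and G is a knave.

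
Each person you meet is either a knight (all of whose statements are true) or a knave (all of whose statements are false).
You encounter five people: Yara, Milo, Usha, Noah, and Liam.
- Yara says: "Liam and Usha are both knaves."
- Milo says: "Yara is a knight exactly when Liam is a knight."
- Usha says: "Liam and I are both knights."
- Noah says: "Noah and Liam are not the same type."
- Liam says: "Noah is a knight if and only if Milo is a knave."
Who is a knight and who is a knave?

Yara is a knight; "Liam and Usha are both knaves" is True, as required.
Milo (knave): "Yara is a knight exactly when Liam is a knight" — False. ✓
Usha is a knave, and the claim "Liam and I are both knights" is indeed False.
Noah is a knave, so "Noah and Liam are not the same type" must be False — and it is.
Since Liam is a knave, "Noah is a knight if and only if Milo is a knave" needs to be False, which holds.

Yara is a knight, Milo is a knave, Usha is a knave, Noah is a knave, and Liam is a knave.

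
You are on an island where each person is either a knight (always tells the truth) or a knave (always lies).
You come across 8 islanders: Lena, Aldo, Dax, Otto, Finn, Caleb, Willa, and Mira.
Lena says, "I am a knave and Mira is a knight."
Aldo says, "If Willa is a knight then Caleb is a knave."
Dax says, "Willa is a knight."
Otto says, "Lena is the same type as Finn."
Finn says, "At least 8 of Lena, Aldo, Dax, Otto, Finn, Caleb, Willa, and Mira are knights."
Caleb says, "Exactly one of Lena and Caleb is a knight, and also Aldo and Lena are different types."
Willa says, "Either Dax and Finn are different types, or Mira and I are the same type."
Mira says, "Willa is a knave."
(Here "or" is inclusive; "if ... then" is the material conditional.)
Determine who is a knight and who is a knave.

Lena is a knave, Aldo is a knight, Dax is a knight, Otto is a knight, Finn is a knave, Caleb is a knave, Willa is a knight, and Mira is a knave.

As a knave, Lena's statement "I am a knave and Mira is a knight" should be False; it is.
Aldo is a knight; "if Willa is a knight then Caleb is a knave" is True, as required.
Dax (knight): "Willa is a knight" — True. ✓
Since Otto is a knight, "Lena is the same type as Finn" needs to be True, which holds.
Finn is a knave; "at least 8 of Lena, Aldo, Dax, Otto, Finn, Caleb, Willa, and Mira are knights" is False, as required.
As a knave, Caleb's statement "exactly one of Lena and Caleb is a knight, and also Aldo and Lena are different types" should be False; it is.
Willa is a knight; "either Dax and Finn are different types, or Mira and I are the same type" is True, as required.
Since Mira is a knave, "Willa is a knave" needs to be False, which holds.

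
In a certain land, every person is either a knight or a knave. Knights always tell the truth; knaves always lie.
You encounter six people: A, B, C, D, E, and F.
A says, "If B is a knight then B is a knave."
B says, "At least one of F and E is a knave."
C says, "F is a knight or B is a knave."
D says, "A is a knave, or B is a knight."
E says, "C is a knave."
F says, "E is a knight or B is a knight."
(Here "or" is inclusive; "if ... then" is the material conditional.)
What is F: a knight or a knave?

F is a knight.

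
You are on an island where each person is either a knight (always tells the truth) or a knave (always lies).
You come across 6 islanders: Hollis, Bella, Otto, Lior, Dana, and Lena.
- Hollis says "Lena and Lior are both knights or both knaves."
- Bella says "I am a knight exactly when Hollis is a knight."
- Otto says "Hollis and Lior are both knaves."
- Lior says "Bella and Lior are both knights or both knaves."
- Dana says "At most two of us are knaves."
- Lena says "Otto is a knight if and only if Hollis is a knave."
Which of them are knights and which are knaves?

Knights: Hollis, Bella, Lior, Dana, and Lena. Knaves: Otto.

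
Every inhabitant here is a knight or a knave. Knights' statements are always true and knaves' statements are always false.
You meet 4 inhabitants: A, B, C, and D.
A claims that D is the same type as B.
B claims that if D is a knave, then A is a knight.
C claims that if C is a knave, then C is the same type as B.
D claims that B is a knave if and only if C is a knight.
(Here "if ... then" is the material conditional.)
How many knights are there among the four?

3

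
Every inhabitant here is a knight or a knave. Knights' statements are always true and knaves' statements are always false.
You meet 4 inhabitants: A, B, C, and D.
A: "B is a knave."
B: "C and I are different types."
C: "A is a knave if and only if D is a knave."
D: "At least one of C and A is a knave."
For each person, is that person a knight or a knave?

A is a knave, B is a knight, C is a knave, and D is a knight.

A (knave): "B is a knave" — False. ✓
B is a knight, and the claim "C and I are different types" is indeed true.
C (knave): "A is a knave if and only if D is a knave" — False. ✓
D is a knight; "at least one of C and A is a knave" is true, as required.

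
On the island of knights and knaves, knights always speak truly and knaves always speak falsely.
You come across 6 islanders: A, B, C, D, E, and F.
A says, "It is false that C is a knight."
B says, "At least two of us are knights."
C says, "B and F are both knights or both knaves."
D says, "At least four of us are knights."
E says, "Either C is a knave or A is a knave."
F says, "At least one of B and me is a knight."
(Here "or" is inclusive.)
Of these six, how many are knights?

5

The unique consistent assignment is A=knave, B=knight, C=knight, D=knight, E=knight, F=knight.
That has 5 knights.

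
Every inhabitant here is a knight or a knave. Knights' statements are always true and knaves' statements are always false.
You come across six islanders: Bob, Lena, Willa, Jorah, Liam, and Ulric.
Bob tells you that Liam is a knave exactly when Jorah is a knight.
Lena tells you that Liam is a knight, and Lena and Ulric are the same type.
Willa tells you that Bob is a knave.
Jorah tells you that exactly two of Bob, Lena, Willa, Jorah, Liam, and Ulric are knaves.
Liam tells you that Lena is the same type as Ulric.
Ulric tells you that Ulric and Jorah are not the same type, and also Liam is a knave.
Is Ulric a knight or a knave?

Consistent assignments: {Bob=knave, Lena=knave, Willa=knight, Jorah=knave, Liam=knave, Ulric=knight}
In every consistent assignment, Ulric is a knight.

Ulric is a knight.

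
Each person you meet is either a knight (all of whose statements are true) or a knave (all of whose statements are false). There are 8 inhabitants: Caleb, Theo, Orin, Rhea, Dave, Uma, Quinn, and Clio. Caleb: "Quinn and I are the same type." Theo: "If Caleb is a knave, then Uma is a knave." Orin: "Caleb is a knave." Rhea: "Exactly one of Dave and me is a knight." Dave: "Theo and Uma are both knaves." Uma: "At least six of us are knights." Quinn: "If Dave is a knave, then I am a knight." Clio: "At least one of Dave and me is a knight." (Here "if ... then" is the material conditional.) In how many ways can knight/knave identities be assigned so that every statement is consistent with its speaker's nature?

9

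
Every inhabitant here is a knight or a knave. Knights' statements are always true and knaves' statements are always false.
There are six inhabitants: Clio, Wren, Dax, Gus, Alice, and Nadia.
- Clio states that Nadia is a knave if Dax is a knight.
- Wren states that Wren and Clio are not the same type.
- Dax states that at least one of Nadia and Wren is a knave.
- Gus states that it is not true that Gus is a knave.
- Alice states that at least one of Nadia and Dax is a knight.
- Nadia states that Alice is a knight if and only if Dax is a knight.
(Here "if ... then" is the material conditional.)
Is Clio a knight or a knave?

Clio is a knave.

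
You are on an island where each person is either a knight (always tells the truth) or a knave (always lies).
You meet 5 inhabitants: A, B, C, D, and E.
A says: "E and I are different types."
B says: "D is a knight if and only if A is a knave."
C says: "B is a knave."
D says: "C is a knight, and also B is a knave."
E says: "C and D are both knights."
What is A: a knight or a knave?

A is a knight.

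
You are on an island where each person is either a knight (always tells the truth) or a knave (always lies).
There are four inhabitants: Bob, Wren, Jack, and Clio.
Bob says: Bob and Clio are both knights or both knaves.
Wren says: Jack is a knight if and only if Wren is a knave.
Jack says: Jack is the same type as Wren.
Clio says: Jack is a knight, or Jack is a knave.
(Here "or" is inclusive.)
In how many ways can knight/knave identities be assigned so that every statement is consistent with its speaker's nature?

2

Consistent assignments:
  Bob=knight, Wren=knight, Jack=knave, Clio=knight
  Bob=knave, Wren=knight, Jack=knave, Clio=knight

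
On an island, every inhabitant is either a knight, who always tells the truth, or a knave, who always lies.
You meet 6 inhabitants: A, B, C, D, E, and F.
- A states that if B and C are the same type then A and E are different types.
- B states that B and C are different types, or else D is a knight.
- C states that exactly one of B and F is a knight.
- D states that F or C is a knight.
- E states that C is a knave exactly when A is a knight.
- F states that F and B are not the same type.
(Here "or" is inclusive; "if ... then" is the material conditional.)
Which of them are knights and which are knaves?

A is a knave, B is a knave, C is a knave, D is a knave, E is a knave, and F is a knave.

A is a knave, and the claim "if B and C are the same type then A and E are different types" is indeed false.
B is a knave, so "B and C are different types, or else D is a knight" must be false — and it is.
C is a knave; "exactly one of B and F is a knight" is false, as required.
D is a knave; "F or C is a knight" is false, as required.
E is a knave; "C is a knave exactly when A is a knight" is false, as required.
Since F is a knave, "F and B are not the same type" needs to be false, which holds.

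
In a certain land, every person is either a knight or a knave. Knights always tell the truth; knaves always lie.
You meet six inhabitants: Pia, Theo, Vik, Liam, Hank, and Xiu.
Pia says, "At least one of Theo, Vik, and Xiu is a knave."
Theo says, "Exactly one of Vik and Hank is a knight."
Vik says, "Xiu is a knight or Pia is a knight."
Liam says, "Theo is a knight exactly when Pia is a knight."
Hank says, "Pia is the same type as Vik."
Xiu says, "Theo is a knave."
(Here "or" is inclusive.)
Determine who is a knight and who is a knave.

Pia (knight): "at least one of Theo, Vik, and Xiu is a knave" — True. ✓
Theo (knave): "exactly one of Vik and Hank is a knight" — False. ✓
Since Vik is a knight, "Xiu is a knight or Pia is a knight" needs to be True, which holds.
Liam (knave): "Theo is a knight exactly when Pia is a knight" — False. ✓
Hank is a knight, and the claim "Pia is the same type as Vik" is indeed True.
Xiu is a knight, and the claim "Theo is a knave" is indeed True.

Knights: Pia, Vik, Hank, and Xiu. Knaves: Theo and Liam.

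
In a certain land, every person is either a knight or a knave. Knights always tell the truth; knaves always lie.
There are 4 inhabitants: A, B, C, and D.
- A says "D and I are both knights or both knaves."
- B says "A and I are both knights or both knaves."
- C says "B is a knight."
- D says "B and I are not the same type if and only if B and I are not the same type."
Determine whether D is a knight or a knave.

D is a knight.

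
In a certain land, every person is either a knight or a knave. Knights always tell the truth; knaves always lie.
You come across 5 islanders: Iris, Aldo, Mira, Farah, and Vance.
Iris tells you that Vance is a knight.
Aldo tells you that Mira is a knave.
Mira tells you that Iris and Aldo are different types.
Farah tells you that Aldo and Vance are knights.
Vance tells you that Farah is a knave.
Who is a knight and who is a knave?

Knights: Iris, Mira, and Vance. Knaves: Aldo and Farah.

Iris is a knight, and the claim "Vance is a knight" is indeed True.
Aldo is a knave; "Mira is a knave" is False, as required.
Mira (knight): "Iris and Aldo are different types" — True. ✓
Farah is a knave, and the claim "Aldo and Vance are knights" is indeed False.
Vance is a knight, and the claim "Farah is a knave" is indeed True.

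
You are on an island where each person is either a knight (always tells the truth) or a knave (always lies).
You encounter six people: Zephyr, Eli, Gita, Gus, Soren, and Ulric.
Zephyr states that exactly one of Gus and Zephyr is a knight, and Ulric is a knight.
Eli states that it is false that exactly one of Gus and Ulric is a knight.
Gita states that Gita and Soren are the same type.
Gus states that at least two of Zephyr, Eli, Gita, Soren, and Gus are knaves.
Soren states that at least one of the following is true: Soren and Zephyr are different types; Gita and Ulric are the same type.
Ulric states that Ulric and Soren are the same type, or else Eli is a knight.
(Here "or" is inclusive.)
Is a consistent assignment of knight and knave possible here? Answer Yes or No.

One consistent assignment: Zephyr=knave, Eli=knave, Gita=knight, Gus=knight, Soren=knight, Ulric=knave.

Yes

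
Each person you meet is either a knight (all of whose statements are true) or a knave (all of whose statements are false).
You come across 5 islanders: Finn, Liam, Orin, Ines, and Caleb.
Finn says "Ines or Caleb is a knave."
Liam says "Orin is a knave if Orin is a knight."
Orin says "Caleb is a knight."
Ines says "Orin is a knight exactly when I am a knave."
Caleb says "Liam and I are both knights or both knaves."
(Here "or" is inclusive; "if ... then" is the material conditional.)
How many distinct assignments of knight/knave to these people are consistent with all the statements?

2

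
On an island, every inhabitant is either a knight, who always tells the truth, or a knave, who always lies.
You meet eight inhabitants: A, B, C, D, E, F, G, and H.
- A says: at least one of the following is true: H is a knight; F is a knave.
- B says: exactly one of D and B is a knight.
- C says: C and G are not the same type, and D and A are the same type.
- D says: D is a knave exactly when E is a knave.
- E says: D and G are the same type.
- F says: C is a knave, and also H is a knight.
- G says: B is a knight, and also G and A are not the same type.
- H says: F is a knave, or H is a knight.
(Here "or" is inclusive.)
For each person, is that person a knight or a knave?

Knights: A, E, F, and H. Knaves: B, C, D, and G.

A is a knight, so "at least one of the following is true: H is a knight; F is a knave" must be true — and it is.
B is a knave, and the claim "exactly one of D and B is a knight" is indeed False.
Since C is a knave, "C and G are not the same type, and D and A are the same type" needs to be False, which holds.
D is a knave; "D is a knave exactly when E is a knave" is False, as required.
As a knight, E's statement "D and G are the same type" should be true; it is.
Since F is a knight, "C is a knave, and also H is a knight" needs to be true, which holds.
G is a knave, and the claim "B is a knight, and also G and A are not the same type" is indeed False.
As a knight, H's statement "F is a knave, or H is a knight" should be true; it is.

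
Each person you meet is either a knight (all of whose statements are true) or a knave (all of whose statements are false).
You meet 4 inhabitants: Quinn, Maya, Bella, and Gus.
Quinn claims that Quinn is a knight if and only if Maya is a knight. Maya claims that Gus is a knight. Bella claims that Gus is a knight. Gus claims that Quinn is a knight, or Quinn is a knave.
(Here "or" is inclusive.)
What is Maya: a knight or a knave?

Maya is a knight.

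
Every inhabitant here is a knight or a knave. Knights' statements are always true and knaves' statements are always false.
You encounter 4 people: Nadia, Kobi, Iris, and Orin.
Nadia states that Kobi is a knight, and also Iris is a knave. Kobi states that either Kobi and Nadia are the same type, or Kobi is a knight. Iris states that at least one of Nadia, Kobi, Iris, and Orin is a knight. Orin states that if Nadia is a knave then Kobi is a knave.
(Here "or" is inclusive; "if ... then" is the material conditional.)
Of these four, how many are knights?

2

The unique consistent assignment is Nadia=knave, Kobi=knight, Iris=knight, Orin=knave.
That has 2 knights.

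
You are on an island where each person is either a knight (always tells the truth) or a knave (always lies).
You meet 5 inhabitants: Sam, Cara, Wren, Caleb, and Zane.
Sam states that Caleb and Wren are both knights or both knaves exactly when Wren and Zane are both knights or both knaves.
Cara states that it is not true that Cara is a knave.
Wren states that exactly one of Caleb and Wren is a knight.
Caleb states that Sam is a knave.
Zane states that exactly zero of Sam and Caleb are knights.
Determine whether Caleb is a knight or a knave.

Caleb is a knave.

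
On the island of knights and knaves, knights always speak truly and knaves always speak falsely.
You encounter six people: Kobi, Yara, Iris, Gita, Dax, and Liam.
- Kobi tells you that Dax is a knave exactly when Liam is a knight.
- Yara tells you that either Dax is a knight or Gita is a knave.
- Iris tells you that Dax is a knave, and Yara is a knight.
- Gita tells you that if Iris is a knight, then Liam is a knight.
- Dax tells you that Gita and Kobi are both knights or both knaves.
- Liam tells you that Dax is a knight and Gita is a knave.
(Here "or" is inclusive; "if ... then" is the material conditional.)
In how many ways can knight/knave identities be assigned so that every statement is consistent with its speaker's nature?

Consistent assignments:
  Kobi=knight, Yara=knight, Iris=knave, Gita=knight, Dax=knight, Liam=knave
  Kobi=knave, Yara=knave, Iris=knave, Gita=knight, Dax=knave, Liam=knave

2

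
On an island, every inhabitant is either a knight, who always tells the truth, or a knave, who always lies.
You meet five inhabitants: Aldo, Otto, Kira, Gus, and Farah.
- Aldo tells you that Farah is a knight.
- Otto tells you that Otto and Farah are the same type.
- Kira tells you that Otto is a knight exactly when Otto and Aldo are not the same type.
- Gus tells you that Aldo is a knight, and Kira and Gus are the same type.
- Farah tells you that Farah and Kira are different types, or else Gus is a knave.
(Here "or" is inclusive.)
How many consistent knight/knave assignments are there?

0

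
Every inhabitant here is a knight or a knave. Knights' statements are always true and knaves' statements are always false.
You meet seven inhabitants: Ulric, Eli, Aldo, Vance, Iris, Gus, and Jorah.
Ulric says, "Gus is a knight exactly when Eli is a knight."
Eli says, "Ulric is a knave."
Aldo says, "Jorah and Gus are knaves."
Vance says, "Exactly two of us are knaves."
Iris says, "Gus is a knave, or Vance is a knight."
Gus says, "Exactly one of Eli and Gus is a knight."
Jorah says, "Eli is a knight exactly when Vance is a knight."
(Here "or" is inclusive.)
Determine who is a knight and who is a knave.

Knights: Ulric, Iris, and Jorah. Knaves: Eli, Aldo, Vance, and Gus.

Ulric is a knight; "Gus is a knight exactly when Eli is a knight" is True, as required.
Eli (knave): "Ulric is a knave" — false. ✓
Aldo (knave): "Jorah and Gus are knaves" — false. ✓
Vance is a knave, and the claim "exactly two of us are knaves" is indeed false.
Iris is a knight; "Gus is a knave, or Vance is a knight" is True, as required.
Gus is a knave, so "exactly one of Eli and Gus is a knight" must be false — and it is.
Jorah is a knight, and the claim "Eli is a knight exactly when Vance is a knight" is indeed True.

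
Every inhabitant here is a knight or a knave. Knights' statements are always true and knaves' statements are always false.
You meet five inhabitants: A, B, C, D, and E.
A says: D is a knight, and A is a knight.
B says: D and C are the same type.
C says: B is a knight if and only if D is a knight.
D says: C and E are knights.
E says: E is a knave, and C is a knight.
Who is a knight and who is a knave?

Knights: B. Knaves: A, C, D, and E.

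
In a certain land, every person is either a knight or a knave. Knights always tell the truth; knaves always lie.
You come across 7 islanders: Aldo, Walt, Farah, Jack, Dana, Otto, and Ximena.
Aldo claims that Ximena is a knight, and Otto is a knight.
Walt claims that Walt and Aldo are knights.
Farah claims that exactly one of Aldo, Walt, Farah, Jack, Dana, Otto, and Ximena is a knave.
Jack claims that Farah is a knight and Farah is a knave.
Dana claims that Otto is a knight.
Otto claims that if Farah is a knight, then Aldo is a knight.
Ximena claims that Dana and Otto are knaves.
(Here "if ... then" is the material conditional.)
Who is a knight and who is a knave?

Aldo is a knave, Walt is a knave, Farah is a knave, Jack is a knave, Dana is a knight, Otto is a knight, and Ximena is a knave.

As a knave, Aldo's statement "Ximena is a knight, and Otto is a knight" should be False; it is.
Walt is a knave; "Walt and Aldo are knights" is False, as required.
Farah is a knave, and the claim "exactly one of Aldo, Walt, Farah, Jack, Dana, Otto, and Ximena is a knave" is indeed False.
Jack is a knave; "Farah is a knight and Farah is a knave" is False, as required.
Dana (knight): "Otto is a knight" — true. ✓
Otto is a knight; "if Farah is a knight, then Aldo is a knight" is true, as required.
As a knave, Ximena's statement "Dana and Otto are knaves" should be False; it is.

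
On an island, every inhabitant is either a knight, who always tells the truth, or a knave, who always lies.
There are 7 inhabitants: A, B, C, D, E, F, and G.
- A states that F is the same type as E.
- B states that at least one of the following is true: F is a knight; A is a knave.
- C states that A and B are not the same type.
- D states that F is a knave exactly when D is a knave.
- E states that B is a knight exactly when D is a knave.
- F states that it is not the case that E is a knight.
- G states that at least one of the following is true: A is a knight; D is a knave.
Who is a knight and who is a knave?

A is a knave, B is a knight, C is a knight, D is a knight, E is a knave, F is a knight, and G is a knave.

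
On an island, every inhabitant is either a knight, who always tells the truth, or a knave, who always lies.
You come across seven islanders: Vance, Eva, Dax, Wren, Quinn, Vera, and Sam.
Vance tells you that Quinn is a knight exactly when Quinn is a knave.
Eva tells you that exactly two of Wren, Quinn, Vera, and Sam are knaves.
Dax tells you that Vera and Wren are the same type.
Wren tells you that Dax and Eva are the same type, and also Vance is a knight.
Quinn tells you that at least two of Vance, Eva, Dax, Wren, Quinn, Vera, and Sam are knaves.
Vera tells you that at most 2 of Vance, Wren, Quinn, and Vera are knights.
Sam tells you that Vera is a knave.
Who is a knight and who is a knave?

Knights: Eva, Quinn, and Vera. Knaves: Vance, Dax, Wren, and Sam.

Vance is a knave, so "Quinn is a knight exactly when Quinn is a knave" must be False — and it is.
Eva is a knight, and the claim "exactly two of Wren, Quinn, Vera, and Sam are knaves" is indeed true.
As a knave, Dax's statement "Vera and Wren are the same type" should be False; it is.
Wren is a knave, and the claim "Dax and Eva are the same type, and also Vance is a knight" is indeed False.
Quinn is a knight, so "at least two of Vance, Eva, Dax, Wren, Quinn, Vera, and Sam are knaves" must be true — and it is.
Vera (knight): "at most 2 of Vance, Wren, Quinn, and Vera are knights" — true. ✓
Since Sam is a knave, "Vera is a knave" needs to be False, which holds.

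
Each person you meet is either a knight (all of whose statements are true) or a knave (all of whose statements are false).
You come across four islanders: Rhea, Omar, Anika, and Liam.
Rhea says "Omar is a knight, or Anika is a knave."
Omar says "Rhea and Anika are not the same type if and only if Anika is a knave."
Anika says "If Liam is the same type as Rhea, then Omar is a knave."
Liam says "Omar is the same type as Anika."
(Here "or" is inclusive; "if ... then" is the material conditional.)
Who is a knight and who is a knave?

Knights: Anika. Knaves: Rhea, Omar, and Liam.

Rhea (knave): "Omar is a knight, or Anika is a knave" — false. ✓
Since Omar is a knave, "Rhea and Anika are not the same type if and only if Anika is a knave" needs to be false, which holds.
As a knight, Anika's statement "if Liam is the same type as Rhea, then Omar is a knave" should be true; it is.
Liam (knave): "Omar is the same type as Anika" — false. ✓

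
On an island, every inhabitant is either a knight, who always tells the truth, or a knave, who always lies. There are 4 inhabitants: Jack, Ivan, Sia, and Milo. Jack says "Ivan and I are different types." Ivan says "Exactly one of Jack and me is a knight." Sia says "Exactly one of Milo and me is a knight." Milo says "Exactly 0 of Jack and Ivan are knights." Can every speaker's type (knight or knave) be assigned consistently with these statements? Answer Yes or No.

No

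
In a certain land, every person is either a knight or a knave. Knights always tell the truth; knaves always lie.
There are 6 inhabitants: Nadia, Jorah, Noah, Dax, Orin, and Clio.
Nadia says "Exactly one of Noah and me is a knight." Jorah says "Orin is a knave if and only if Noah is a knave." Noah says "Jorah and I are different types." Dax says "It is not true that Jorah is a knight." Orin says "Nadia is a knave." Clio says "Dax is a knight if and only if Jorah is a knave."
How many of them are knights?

The unique consistent assignment is Nadia=knave, Jorah=knave, Noah=knave, Dax=knight, Orin=knight, Clio=knight.
That has 3 knights.

3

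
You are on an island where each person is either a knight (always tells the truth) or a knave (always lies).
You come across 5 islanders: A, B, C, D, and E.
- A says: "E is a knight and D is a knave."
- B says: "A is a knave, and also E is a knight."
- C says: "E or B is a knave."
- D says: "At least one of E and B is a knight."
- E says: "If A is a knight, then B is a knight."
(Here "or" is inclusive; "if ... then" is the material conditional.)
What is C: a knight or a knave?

C is a knave.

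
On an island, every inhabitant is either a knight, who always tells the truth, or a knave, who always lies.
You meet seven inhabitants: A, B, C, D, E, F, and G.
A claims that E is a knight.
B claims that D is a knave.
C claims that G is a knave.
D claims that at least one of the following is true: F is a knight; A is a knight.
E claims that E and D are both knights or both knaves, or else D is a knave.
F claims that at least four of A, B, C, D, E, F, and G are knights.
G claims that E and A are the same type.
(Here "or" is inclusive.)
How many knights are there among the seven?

5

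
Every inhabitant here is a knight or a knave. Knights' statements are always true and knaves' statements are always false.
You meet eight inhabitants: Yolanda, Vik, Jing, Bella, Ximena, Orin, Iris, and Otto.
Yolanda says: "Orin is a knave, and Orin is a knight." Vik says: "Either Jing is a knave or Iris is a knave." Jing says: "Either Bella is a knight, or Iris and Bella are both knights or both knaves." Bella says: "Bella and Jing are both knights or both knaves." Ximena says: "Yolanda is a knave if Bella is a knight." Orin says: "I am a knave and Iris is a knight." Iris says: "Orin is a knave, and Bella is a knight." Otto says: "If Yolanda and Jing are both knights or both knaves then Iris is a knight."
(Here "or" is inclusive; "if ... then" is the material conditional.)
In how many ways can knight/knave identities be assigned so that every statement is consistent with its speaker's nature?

Consistent assignments:
  Yolanda=knave, Vik=knight, Jing=knight, Bella=knave, Ximena=knight, Orin=knave, Iris=knave, Otto=knight

1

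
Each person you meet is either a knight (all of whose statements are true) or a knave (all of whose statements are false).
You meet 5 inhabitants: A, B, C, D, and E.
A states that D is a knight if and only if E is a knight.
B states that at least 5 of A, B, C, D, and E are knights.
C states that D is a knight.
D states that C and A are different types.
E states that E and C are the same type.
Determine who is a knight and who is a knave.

A is a knave, and the claim "D is a knight if and only if E is a knight" is indeed False.
Since B is a knave, "at least 5 of A, B, C, D, and E are knights" needs to be False, which holds.
Since C is a knight, "D is a knight" needs to be true, which holds.
D is a knight, and the claim "C and A are different types" is indeed true.
E is a knave, and the claim "E and C are the same type" is indeed False.

Knights: C and D. Knaves: A, B, and E.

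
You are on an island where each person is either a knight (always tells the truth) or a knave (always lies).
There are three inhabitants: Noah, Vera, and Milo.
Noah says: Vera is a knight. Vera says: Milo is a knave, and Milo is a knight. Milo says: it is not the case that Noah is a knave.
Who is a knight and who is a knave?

Noah is a knave, Vera is a knave, and Milo is a knave.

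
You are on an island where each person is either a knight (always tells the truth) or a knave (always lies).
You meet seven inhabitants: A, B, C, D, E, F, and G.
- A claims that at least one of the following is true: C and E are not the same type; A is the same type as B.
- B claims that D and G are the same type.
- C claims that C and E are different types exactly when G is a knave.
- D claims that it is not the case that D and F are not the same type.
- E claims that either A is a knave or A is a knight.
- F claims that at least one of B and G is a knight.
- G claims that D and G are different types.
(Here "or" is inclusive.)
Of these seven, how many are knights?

4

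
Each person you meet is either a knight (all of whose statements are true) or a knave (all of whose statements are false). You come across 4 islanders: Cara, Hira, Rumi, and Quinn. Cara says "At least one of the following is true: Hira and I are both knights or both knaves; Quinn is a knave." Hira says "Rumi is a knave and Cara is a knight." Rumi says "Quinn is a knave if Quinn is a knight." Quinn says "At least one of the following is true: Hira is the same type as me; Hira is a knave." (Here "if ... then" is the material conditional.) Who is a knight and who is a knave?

Knights: Cara, Hira, and Quinn. Knaves: Rumi.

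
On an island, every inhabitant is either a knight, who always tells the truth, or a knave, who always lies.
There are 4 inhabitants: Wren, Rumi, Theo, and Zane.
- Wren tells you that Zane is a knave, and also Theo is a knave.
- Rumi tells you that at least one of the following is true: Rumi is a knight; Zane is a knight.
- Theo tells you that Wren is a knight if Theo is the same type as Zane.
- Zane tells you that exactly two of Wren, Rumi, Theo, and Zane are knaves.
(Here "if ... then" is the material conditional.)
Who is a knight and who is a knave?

Wren is a knave, and the claim "Zane is a knave, and also Theo is a knave" is indeed false.
Rumi is a knave, so "at least one of the following is true: Rumi is a knight; Zane is a knight" must be false — and it is.
Theo (knight): "Wren is a knight if Theo is the same type as Zane" — true. ✓
Zane is a knave, so "exactly two of Wren, Rumi, Theo, and Zane are knaves" must be false — and it is.

Wren is a knave, Rumi is a knave, Theo is a knight, and Zane is a knave.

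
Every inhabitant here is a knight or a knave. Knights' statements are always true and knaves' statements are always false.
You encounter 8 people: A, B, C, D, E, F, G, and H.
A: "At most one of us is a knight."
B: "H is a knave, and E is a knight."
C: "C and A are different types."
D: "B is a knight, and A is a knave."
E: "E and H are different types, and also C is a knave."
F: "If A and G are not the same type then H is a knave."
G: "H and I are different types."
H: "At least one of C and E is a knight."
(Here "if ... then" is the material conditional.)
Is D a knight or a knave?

D is a knave.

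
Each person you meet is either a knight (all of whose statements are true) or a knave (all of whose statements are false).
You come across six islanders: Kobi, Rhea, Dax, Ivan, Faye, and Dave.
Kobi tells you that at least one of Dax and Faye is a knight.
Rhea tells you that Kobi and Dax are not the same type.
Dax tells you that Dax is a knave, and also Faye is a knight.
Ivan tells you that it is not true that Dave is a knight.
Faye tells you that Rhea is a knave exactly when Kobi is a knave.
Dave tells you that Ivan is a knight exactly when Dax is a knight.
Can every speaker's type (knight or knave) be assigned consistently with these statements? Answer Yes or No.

No

Checking all 64 assignments, each has at least one speaker whose statement's truth value contradicts their type.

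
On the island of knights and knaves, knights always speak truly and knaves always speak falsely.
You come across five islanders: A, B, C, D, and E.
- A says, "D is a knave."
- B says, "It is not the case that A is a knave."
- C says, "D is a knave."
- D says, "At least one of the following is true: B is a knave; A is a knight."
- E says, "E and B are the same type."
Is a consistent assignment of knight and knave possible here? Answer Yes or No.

No

Checking all 32 assignments, each has at least one speaker whose statement's truth value contradicts their type.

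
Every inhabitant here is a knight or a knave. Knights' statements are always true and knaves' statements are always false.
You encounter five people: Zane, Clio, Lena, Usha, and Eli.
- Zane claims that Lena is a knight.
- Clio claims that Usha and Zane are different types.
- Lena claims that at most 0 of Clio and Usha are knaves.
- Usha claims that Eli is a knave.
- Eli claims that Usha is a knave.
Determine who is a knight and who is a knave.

Zane is a knave; "Lena is a knight" is False, as required.
Clio is a knave; "Usha and Zane are different types" is False, as required.
Lena is a knave, and the claim "at most 0 of Clio and Usha are knaves" is indeed False.
Usha is a knave; "Eli is a knave" is False, as required.
Eli (knight): "Usha is a knave" — true. ✓

Knights: Eli. Knaves: Zane, Clio, Lena, and Usha.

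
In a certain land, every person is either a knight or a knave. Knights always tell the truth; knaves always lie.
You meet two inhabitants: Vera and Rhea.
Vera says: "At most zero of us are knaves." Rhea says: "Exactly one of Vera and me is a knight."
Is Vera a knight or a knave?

Vera is a knave.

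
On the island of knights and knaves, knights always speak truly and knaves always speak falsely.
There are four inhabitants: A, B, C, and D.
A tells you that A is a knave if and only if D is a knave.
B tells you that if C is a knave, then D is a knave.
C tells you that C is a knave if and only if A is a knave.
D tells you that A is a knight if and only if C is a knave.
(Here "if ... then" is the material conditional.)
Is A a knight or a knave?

Consistent assignments: {A=knight, B=knave, C=knave, D=knight}
In every consistent assignment, A is a knight.

A is a knight.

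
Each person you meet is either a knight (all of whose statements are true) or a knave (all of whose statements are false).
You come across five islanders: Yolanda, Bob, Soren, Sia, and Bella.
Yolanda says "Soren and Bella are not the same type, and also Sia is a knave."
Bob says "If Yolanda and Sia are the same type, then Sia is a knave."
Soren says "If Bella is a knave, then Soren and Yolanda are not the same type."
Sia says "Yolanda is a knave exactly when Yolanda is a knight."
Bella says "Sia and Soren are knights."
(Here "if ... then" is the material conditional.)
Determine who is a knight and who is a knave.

Knights: Bob. Knaves: Yolanda, Soren, Sia, and Bella.

As a knave, Yolanda's statement "Soren and Bella are not the same type, and also Sia is a knave" should be false; it is.
Since Bob is a knight, "if Yolanda and Sia are the same type, then Sia is a knave" needs to be true, which holds.
Soren is a knave; "if Bella is a knave, then Soren and Yolanda are not the same type" is false, as required.
As a knave, Sia's statement "Yolanda is a knave exactly when Yolanda is a knight" should be false; it is.
Since Bella is a knave, "Sia and Soren are knights" needs to be false, which holds.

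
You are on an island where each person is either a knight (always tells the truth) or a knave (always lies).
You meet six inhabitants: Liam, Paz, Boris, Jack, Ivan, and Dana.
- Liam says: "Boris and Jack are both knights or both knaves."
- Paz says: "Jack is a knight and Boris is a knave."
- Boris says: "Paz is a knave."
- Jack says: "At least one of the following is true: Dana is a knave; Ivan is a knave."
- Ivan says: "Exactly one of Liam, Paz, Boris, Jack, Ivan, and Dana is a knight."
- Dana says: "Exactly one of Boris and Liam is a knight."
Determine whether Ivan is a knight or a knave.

Ivan is a knave.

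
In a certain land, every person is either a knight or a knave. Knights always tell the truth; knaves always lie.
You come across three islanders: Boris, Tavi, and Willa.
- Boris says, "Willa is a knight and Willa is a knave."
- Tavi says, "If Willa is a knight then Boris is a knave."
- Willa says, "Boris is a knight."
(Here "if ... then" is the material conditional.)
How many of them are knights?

1

The unique consistent assignment is Boris=knave, Tavi=knight, Willa=knave.
That has 1 knight.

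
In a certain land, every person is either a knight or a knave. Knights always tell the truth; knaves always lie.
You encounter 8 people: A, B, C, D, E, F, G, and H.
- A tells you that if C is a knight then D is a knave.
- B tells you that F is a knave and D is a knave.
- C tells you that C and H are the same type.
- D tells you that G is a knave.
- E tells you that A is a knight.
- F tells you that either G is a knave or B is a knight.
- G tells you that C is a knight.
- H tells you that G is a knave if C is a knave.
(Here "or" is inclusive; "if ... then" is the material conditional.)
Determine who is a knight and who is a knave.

A is a knight, B is a knave, C is a knave, D is a knight, E is a knight, F is a knight, G is a knave, and H is a knight.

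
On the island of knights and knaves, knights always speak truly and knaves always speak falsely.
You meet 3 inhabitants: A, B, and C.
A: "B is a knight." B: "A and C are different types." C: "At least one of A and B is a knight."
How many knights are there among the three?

The unique consistent assignment is A=knave, B=knave, C=knave.
That has 0 knights.

0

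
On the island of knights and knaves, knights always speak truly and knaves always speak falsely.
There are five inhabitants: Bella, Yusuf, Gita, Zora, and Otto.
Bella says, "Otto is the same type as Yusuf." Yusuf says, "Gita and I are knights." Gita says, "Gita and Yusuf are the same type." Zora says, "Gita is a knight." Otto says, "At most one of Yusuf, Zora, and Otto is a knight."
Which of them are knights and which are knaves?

As a knave, Bella's statement "Otto is the same type as Yusuf" should be False; it is.
Yusuf is a knight, and the claim "Gita and I are knights" is indeed true.
Gita is a knight, so "Gita and Yusuf are the same type" must be true — and it is.
Zora is a knight, so "Gita is a knight" must be true — and it is.
Otto is a knave, and the claim "at most one of Yusuf, Zora, and Otto is a knight" is indeed False.

Bella is a knave, Yusuf is a knight, Gita is a knight, Zora is a knight, and Otto is a knave.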